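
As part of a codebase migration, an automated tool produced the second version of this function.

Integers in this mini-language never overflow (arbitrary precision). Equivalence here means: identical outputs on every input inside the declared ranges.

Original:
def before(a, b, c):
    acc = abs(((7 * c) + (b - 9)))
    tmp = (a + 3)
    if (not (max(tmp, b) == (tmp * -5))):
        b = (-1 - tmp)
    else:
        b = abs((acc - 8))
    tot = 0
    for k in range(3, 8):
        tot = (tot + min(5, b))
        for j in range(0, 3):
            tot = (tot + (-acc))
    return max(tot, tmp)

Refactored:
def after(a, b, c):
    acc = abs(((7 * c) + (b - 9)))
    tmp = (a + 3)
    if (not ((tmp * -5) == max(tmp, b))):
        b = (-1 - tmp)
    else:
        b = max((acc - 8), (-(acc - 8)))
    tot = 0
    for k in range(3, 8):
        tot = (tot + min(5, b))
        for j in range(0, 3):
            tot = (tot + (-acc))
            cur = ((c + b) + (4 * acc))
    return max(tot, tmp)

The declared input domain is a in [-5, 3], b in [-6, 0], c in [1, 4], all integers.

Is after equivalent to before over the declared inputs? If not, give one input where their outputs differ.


Equivalent — the differences include statement counts differ, and local variable names differ, and constant usage differs, and arithmetic usage differs, and min/max/abs usage differs, yet no declared input distinguishes the two.
One worked example (a=-2, b=-1, c=1) — before: acc=3, then tmp=1, then (not (max(tmp, b) == (tmp * -5))) is true, then b=-2, then tot=0, then (k=3), then tot=-2, then (j=0), then tot=-5, then (j=1), then tot=-8, then (j=2), then tot=-11, then (k=4), then tot=-13, then (j=0), then tot=-16, then (j=1), then tot=-19, then (j=2), then tot=-22, then (k=5), then tot=-24, then (j=0), then tot=-27, then (j=1), then tot=-30, then (j=2), then tot=-33, then (k=6), then tot=-35, then (j=0), then tot=-38, then (j=1), then tot=-41, then (j=2), then tot=-44, then (k=7), then tot=-46, then (j=0), then tot=-49, then (j=1), then tot=-52, then (j=2), then tot=-55, then returns 1; after: acc=3, then tmp=1, then (not ((tmp * -5) == max(tmp, b))) is true, then b=-2, then tot=0, then (k=3), then tot=-2, then (j=0), then tot=-5, then cur=11, then (j=1), then tot=-8, then cur=11, then (j=2), then tot=-11, then cur=11, then (k=4), then tot=-13, then (j=0), then tot=-16, then cur=11, then (j=1), then tot=-19, then cur=11, then (j=2), then tot=-22, then cur=11, then (k=5), then tot=-24, then (j=0), then tot=-27, then cur=11, then (j=1), then tot=-30, then cur=11, then (j=2), then tot=-33, then cur=11, then (k=6), then tot=-35, then (j=0), then tot=-38, then cur=11, then (j=1), then tot=-41, then cur=11, then (j=2), then tot=-44, then cur=11, then (k=7), then tot=-46, then (j=0), then tot=-49, then cur=11, then (j=1), then tot=-52, then cur=11, then (j=2), then tot=-55, then cur=11, then returns 1; agreement on 1.
Across all 252 domain points the two functions coincide.
verdict: equivalent


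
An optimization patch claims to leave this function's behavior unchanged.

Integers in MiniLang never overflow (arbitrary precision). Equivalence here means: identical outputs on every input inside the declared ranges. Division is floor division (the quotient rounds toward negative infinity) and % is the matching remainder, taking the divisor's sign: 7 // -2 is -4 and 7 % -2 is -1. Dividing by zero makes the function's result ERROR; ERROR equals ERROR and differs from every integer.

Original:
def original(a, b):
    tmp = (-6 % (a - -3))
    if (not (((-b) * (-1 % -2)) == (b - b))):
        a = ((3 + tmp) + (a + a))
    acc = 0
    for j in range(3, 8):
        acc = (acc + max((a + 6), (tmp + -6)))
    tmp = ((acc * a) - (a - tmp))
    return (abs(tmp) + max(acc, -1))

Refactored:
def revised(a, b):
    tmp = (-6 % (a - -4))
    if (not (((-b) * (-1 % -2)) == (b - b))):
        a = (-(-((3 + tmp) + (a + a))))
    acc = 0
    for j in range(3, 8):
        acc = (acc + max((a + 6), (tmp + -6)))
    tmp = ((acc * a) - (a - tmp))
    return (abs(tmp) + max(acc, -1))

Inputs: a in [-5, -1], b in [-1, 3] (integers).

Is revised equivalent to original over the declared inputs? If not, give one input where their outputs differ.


Not equivalent: a=-4, b=-1 separates them (25 vs ERROR).
original: tmp=0, then (not (((-b) * (-1 % -2)) == (b - b))) is true, then a=-5, then acc=0, then (j=3), then acc=1, then (j=4), then acc=2, then (j=5), then acc=3, then (j=6), then acc=4, then (j=7), then acc=5, then tmp=-20, then returns 25
revised: a zero divisor aborts: ERROR
verdict: not equivalent; witness: a=-4, b=-1


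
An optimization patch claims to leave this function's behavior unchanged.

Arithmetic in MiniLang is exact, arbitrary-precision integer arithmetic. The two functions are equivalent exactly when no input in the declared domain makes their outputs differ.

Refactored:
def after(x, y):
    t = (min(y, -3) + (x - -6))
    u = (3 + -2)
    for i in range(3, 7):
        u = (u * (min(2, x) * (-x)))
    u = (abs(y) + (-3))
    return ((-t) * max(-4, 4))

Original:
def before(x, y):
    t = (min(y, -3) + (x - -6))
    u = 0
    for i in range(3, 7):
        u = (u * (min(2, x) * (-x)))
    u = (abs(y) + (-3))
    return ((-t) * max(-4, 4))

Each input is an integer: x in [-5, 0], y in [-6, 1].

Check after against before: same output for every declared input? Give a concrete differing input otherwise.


The edit looks behavioral (`2` became `3`), but over these ranges it never changes the outcome.
As a probe, take x=-2, y=-2: before runs t=1, then u=0, then (i=3), then u=0, then (i=4), then u=0, then (i=5), then u=0, then (i=6), then u=0, then u=-1, then returns -4; after runs t=1, then u=1, then (i=3), then u=-4, then (i=4), then u=16, then (i=5), then u=-64, then (i=6), then u=256, then u=-1, then returns -4; both end at -4.
Sweeping the whole domain (48 inputs) finds no disagreement.
verdict: equivalent


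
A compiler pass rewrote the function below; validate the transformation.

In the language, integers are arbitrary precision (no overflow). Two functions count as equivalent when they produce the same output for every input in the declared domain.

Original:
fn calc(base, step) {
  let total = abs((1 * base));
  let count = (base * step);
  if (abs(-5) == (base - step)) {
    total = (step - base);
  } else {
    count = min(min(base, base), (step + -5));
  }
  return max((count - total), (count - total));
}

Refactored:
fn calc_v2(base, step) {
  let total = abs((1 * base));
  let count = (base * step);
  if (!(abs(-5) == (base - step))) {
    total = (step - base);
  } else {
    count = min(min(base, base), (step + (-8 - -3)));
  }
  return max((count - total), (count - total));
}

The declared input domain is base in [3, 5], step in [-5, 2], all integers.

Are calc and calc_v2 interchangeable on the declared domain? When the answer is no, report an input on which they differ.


Not equivalent: base=3, step=-5 separates them (-13 vs -7).
calc: total becomes 3; next count becomes -15; next (abs(-5) == (base - step)) evaluates to false; next count becomes -10; next final value -13
calc_v2: total becomes 3; next count becomes -15; next (!(abs(-5) == (base - step))) evaluates to true; next total becomes -8; next final value -7
verdict: not equivalent; witness: base=3, step=-5


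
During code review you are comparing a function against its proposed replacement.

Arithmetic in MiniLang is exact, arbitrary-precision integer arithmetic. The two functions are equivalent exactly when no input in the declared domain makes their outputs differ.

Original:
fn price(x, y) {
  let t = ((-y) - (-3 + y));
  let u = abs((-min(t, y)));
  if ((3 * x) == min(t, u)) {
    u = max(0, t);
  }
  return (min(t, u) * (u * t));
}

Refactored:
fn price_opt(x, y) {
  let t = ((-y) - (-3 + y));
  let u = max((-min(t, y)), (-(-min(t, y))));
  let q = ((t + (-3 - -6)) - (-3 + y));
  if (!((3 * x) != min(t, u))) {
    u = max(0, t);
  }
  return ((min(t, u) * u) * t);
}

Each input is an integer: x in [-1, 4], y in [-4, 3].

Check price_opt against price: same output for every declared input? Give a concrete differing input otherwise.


Comparing the listings, the differences include: comparison usage differs, constant usage differs, statement counts differ, boolean connective usage differs, arithmetic usage differs, local variable names differ, min/max/abs usage differs.
One worked example (x=4, y=-1) — price: t = 5; u = 1; ((3 * x) == min(t, u)) -> false; return 5; price_opt: t = 5; u = 1; q = 12; (!((3 * x) != min(t, u))) -> false; return 5; agreement on 5.
Sweeping the whole domain (48 inputs) finds no disagreement.
verdict: equivalent


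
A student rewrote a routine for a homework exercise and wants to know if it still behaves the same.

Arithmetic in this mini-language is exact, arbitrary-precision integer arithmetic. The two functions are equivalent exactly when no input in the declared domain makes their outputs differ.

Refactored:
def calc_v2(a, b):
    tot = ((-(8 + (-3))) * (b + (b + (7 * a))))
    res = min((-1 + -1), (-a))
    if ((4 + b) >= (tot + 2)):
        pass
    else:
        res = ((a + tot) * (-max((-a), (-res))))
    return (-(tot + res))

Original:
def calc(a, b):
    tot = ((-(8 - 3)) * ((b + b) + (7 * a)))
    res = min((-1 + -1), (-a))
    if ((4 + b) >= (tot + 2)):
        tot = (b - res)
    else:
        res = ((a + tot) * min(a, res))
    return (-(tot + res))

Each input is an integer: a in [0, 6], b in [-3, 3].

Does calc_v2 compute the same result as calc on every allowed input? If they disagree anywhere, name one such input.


Take a=0, b=0.
calc: tot = 0; res = -2; ((4 + b) >= (tot + 2)) -> true; tot = 2; return 0
calc_v2: tot = 0; res = -2; ((4 + b) >= (tot + 2)) -> true; return 2
0 vs 2 — the two versions disagree here.
verdict: not equivalent; witness: a=0, b=0


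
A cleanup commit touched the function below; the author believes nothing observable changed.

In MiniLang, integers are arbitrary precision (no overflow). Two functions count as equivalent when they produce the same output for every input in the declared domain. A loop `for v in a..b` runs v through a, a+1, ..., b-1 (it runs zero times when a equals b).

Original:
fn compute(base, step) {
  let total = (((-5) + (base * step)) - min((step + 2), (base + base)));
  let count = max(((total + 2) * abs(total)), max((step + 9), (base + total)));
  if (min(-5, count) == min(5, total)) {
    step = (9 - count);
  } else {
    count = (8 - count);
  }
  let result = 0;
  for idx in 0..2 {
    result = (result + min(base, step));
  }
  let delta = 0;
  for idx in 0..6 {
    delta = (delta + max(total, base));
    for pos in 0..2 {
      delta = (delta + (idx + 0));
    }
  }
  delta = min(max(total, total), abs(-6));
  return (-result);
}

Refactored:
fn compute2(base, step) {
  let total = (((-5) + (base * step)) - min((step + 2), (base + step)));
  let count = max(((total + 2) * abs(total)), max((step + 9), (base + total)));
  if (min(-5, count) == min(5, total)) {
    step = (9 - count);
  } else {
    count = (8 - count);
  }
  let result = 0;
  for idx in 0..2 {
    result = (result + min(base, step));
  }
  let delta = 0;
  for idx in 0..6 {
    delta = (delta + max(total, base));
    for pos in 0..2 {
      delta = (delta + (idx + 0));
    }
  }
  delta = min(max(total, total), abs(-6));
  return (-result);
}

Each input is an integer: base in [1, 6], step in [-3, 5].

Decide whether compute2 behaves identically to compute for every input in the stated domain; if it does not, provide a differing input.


On input base=1, step=2, compute returns 4 while compute2 returns -2.
verdict: not equivalent; witness: base=1, step=2


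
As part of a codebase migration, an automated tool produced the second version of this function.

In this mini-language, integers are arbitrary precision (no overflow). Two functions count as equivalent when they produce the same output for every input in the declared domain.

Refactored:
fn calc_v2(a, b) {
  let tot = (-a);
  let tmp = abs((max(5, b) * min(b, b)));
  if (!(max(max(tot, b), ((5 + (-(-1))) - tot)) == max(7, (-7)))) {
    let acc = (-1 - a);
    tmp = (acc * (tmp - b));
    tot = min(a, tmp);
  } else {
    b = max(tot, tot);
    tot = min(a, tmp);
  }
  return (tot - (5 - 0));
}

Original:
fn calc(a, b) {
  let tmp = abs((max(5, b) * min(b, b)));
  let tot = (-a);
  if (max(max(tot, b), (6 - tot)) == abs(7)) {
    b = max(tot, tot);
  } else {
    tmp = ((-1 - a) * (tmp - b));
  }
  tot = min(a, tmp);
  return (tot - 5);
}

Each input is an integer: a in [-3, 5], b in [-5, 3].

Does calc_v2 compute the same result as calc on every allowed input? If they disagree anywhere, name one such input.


Reading the diff, among the changes: boolean connective usage differs, and statement counts differ, and min/max/abs usage differs, and constant usage differs, and local variable names differ, and arithmetic usage differs.
As a probe, take a=4, b=3: calc runs tmp := 15 | tot := -4 | (max(max(tot, b), (6 - tot)) == abs(7)): false | tmp := -60 | tot := -60 | result -65; calc_v2 runs tot := -4 | tmp := 15 | (!(max(max(tot, b), ((5 + (-(-1))) - tot)) == max(7, (-7)))): true | acc := -5 | tmp := -60 | tot := -60 | result -65; both end at -65.
Every one of the 81 inputs gives matching results.
verdict: equivalent


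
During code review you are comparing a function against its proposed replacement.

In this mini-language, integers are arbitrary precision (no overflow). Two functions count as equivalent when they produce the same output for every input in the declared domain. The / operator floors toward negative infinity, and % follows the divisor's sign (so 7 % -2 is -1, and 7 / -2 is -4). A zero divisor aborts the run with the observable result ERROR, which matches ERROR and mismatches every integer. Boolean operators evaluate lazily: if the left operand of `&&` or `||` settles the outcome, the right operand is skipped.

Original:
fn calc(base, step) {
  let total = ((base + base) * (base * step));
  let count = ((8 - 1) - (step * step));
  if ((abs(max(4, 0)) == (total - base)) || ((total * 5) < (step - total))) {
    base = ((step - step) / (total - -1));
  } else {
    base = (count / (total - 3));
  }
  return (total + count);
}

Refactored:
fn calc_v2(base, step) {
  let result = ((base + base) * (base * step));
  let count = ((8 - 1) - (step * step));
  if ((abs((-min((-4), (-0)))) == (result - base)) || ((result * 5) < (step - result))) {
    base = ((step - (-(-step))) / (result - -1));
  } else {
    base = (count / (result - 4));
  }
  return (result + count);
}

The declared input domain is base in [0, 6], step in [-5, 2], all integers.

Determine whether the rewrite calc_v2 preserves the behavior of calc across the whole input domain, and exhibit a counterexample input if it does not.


At base=1, step=2: calc gives 7, calc_v2 gives ERROR.
verdict: not equivalent; witness: base=1, step=2


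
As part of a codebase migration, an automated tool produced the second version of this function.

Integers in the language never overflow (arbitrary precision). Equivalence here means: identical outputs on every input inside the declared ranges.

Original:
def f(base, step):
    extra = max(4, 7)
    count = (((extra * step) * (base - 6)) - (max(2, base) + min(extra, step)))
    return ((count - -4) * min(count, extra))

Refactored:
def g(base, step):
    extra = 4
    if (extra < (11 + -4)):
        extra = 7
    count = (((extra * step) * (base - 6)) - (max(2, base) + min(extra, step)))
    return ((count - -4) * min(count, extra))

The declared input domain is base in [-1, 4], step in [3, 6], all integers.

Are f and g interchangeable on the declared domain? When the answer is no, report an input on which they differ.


The two versions differ — the changes include min/max/abs usage differs; and statement counts differ; and branching structure differs; and comparison usage differs; and arithmetic usage differs; and constant usage differs.
Tracing base=1, step=5: f: extra=7, then count=-182, then returns 32396 | g: extra=4, then (extra < (11 + -4)) is true, then extra=7, then count=-182, then returns 32396 — matching result 32396.
Sweeping the whole domain (24 inputs) finds no disagreement.
verdict: equivalent


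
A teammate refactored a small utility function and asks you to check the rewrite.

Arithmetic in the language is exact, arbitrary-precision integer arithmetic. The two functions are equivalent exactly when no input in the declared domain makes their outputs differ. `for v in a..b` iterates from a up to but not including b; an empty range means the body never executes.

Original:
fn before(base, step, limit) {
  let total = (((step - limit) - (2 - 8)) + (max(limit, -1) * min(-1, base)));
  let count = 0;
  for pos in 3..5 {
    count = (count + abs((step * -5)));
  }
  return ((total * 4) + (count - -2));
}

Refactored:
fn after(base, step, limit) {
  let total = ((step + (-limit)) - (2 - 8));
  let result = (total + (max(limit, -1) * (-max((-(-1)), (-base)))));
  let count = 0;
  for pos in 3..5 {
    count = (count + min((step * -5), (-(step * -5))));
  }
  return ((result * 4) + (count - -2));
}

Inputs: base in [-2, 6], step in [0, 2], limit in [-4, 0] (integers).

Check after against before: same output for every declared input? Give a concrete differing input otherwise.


There is a counterexample at base=-2, step=1, limit=-4: 64 on one side, 44 on the other.
before: total becomes 13; next count becomes 0; next at pos=3:; next count becomes 5; next at pos=4:; next count becomes 10; next final value 64
after: total becomes 11; next result becomes 13; next count becomes 0; next at pos=3:; next count becomes -5; next at pos=4:; next count becomes -10; next final value 44
verdict: not equivalent; witness: base=-2, step=1, limit=-4


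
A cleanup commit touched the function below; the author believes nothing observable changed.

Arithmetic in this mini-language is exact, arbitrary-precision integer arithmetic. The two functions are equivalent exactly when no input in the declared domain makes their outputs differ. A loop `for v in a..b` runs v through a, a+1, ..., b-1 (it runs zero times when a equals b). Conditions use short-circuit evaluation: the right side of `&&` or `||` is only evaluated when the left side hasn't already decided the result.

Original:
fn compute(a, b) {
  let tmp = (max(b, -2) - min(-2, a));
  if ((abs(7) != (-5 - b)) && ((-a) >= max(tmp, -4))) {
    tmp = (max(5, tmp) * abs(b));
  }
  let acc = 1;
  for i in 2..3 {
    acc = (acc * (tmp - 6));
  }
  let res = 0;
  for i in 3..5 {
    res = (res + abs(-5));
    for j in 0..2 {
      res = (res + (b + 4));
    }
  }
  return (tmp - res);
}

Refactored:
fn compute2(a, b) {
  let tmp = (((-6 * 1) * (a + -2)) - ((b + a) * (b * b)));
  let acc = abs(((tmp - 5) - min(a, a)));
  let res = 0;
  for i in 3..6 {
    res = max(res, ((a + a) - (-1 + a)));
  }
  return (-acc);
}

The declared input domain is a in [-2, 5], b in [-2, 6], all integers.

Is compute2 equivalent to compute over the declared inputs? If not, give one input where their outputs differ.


There is a counterexample at a=-2, b=-2: -8 on one side, -37 on the other.
compute: tmp := 0 | ((abs(7) != (-5 - b)) && ((-a) >= max(tmp, -4))): true | tmp := 10 | acc := 1 | iter i=2: | acc := 4 | res := 0 | iter i=3: | res := 5 | iter j=0: | res := 7 | iter j=1: | res := 9 | iter i=4: | res := 14 | iter j=0: | res := 16 | iter j=1: | res := 18 | result -8
compute2: tmp := 40 | acc := 37 | res := 0 | iter i=3: | res := 0 | iter i=4: | res := 0 | iter i=5: | res := 0 | result -37
verdict: not equivalent; witness: a=-2, b=-2


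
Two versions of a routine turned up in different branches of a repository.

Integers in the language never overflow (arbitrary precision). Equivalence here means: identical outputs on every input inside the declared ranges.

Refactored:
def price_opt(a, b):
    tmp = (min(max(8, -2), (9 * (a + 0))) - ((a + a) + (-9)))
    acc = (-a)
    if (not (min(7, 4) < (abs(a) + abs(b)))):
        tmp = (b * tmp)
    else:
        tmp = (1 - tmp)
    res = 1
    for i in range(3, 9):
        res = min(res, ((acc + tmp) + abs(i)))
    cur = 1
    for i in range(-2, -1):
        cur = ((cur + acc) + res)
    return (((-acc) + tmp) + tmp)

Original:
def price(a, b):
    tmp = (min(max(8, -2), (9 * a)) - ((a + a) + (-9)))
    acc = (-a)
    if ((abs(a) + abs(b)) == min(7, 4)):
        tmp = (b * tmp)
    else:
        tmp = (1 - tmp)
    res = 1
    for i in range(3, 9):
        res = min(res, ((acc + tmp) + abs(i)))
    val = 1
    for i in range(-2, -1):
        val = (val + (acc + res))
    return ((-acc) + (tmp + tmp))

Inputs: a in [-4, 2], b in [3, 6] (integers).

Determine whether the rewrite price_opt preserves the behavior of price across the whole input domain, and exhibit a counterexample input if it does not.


Consider the input a=0, b=3.
price: tmp := 9 | acc := 0 | ((abs(a) + abs(b)) == min(7, 4)): false | tmp := -8 | res := 1 | iter i=3: | res := -5 | iter i=4: | res := -5 | iter i=5: | res := -5 | iter i=6: | res := -5 | iter i=7: | res := -5 | iter i=8: | res := -5 | val := 1 | iter i=-2: | val := -4 | result -16
price_opt: tmp := 9 | acc := 0 | (not (min(7, 4) < (abs(a) + abs(b)))): true | tmp := 27 | res := 1 | iter i=3: | res := 1 | iter i=4: | res := 1 | iter i=5: | res := 1 | iter i=6: | res := 1 | iter i=7: | res := 1 | iter i=8: | res := 1 | cur := 1 | iter i=-2: | cur := 2 | result 54
-16 and 54 differ, so these are not the same function on this domain.
verdict: not equivalent; witness: a=0, b=3


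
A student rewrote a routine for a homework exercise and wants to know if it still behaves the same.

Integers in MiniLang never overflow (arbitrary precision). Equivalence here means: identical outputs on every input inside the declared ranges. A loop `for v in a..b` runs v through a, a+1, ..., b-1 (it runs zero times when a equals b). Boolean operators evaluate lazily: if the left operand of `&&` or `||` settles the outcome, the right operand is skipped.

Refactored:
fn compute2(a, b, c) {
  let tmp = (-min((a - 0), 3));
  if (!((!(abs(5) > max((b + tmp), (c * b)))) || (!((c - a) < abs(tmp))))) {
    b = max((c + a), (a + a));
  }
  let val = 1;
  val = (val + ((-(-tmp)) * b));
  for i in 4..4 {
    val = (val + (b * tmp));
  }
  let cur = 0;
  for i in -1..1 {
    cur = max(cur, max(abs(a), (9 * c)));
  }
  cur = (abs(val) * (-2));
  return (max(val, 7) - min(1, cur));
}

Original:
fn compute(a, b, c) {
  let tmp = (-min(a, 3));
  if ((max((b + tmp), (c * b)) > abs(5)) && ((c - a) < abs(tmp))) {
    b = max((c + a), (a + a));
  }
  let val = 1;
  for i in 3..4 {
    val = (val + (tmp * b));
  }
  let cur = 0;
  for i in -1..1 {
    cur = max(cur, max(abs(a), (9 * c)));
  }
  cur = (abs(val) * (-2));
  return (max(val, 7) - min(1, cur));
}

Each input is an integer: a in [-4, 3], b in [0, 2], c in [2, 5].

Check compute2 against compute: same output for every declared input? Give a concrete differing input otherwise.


a=2, b=0, c=2 yields 9 from compute but 21 from compute2.
verdict: not equivalent; witness: a=2, b=0, c=2


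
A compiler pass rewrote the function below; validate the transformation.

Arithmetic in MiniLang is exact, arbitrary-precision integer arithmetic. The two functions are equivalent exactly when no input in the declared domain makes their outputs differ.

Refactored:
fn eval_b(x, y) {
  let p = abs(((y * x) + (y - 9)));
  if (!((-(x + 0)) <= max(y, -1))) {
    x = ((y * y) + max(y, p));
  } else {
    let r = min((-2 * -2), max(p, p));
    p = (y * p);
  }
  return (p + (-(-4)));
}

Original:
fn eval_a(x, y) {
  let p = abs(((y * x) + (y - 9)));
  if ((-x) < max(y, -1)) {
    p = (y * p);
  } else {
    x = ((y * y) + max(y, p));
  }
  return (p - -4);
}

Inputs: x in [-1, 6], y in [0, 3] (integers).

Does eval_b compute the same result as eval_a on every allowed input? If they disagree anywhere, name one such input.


Run the pair on x=0, y=0.
eval_a: p = 9; ((-x) < max(y, -1)) -> false; x = 9; return 13
eval_b: p = 9; (!((-(x + 0)) <= max(y, -1))) -> false; r = 4; p = 0; return 4
13 vs 4 — the two versions disagree here.
verdict: not equivalent; witness: x=0, y=0


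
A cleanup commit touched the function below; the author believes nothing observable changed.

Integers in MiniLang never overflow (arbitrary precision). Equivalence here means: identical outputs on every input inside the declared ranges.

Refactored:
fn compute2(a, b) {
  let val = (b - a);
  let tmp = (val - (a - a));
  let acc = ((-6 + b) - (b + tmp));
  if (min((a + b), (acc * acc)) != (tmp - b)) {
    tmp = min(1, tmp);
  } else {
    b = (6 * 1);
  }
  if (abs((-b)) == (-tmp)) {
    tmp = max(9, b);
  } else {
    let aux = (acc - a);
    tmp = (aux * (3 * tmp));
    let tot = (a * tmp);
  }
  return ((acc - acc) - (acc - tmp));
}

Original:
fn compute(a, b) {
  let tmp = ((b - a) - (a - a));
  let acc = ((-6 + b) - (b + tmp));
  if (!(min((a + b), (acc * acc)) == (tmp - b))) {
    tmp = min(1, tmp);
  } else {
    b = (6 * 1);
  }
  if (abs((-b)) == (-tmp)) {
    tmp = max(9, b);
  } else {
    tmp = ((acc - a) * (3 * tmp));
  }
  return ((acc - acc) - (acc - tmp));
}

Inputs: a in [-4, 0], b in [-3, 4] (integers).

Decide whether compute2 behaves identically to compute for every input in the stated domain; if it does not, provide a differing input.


Although comparison usage differs; and boolean connective usage differs; and statement counts differ; and arithmetic usage differs; and local variable names differ, 40/40 inputs agree.
verdict: equivalent


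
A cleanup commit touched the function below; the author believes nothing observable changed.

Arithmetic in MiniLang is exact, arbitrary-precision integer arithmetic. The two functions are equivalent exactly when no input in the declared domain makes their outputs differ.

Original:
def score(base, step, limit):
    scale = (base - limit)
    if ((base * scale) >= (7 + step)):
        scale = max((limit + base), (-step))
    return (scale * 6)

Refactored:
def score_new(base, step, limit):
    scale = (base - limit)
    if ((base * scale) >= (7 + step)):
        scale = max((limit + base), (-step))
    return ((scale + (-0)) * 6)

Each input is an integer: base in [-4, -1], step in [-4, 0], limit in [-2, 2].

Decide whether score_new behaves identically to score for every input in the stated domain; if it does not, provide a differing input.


Equivalent — the differences include constant usage differs; arithmetic usage differs, yet no declared input distinguishes the two.
Tracing base=-2, step=-1, limit=-2: score: scale=0, then ((base * scale) >= (7 + step)) is false, then returns 0 | score_new: scale=0, then ((base * scale) >= (7 + step)) is false, then returns 0 — matching result 0.
Every one of the 100 inputs gives matching results.
verdict: equivalent


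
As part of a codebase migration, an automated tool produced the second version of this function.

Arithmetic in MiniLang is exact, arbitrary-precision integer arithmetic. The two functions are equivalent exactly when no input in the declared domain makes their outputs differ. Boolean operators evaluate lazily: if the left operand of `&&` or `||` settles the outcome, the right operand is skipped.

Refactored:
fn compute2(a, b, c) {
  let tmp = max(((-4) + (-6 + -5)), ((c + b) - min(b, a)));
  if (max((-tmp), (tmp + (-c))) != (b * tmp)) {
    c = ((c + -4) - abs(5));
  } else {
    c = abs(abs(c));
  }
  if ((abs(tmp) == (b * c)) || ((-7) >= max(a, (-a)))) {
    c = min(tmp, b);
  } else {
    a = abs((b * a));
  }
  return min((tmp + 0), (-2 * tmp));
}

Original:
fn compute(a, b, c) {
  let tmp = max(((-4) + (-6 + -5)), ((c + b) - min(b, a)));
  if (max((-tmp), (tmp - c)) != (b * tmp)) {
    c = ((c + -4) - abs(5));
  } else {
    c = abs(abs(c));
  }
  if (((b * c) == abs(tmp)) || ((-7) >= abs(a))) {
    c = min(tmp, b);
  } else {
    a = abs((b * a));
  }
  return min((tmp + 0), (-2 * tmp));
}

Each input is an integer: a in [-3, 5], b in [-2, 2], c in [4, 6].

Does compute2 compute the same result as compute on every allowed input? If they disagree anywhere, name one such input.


The two are interchangeable: arithmetic usage differs; also min/max/abs usage differs, and every declared input agrees.
Spot check at a=-3, b=-1, c=6 — compute: tmp=8, then (max((-tmp), (tmp - c)) != (b * tmp)) is true, then c=-3, then (((b * c) == abs(tmp)) || ((-7) >= abs(a))) is false, then a=3, then returns -16. compute2: tmp=8, then (max((-tmp), (tmp + (-c))) != (b * tmp)) is true, then c=-3, then ((abs(tmp) == (b * c)) || ((-7) >= max(a, (-a)))) is false, then a=3, then returns -16. Both give -16.
An exhaustive pass over the 135 declared inputs shows identical outputs.
verdict: equivalent


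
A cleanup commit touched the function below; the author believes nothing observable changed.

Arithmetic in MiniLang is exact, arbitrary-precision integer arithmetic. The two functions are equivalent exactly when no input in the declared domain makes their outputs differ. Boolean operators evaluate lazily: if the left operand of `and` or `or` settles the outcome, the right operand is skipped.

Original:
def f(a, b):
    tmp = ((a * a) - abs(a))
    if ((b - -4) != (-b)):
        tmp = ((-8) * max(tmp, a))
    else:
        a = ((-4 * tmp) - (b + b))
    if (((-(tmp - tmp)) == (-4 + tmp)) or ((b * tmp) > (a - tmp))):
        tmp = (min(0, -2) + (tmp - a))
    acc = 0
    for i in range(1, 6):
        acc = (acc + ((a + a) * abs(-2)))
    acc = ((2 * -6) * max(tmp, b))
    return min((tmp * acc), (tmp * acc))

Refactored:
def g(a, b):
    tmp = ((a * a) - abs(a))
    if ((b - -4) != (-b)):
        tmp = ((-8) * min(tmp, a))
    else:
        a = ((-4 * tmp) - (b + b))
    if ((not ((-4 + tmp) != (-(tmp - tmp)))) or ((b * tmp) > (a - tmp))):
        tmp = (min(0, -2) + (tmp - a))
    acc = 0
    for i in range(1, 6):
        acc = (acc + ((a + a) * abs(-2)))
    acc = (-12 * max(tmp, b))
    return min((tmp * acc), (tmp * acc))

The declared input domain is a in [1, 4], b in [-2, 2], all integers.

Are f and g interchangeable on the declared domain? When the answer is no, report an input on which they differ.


Run the pair on a=1, b=-1.
f: tmp becomes 0; next ((b - -4) != (-b)) evaluates to true; next tmp becomes -8; next (((-(tmp - tmp)) == (-4 + tmp)) or ((b * tmp) > (a - tmp))) evaluates to false; next acc becomes 0; next at i=1:; next acc becomes 4; next at i=2:; next acc becomes 8; next at i=3:; next acc becomes 12; next at i=4:; next acc becomes 16; next at i=5:; next acc becomes 20; next acc becomes 12; next final value -96
g: tmp becomes 0; next ((b - -4) != (-b)) evaluates to true; next tmp becomes 0; next ((not ((-4 + tmp) != (-(tmp - tmp)))) or ((b * tmp) > (a - tmp))) evaluates to false; next acc becomes 0; next at i=1:; next acc becomes 4; next at i=2:; next acc becomes 8; next at i=3:; next acc becomes 12; next at i=4:; next acc becomes 16; next at i=5:; next acc becomes 20; next acc becomes 0; next final value 0
-96 vs 0 — the two versions disagree here.
verdict: not equivalent; witness: a=1, b=-1


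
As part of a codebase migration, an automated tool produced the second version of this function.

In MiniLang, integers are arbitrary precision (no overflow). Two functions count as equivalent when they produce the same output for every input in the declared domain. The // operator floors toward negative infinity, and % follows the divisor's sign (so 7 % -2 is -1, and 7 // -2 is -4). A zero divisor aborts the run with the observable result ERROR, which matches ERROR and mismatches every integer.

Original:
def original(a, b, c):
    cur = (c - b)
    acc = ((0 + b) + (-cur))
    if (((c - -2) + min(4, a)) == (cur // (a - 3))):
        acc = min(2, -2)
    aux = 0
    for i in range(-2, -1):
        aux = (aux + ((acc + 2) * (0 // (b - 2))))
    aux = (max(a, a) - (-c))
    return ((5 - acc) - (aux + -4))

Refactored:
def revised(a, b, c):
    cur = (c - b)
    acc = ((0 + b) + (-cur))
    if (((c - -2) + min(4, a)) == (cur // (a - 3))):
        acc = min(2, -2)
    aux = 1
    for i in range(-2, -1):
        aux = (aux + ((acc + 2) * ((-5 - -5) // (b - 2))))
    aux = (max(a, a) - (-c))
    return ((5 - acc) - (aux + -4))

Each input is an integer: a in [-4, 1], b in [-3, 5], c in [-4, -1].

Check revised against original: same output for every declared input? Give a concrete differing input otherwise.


Although `0` became `1`, no input in the stated domain can expose it; all 216 inputs agree.
verdict: equivalent


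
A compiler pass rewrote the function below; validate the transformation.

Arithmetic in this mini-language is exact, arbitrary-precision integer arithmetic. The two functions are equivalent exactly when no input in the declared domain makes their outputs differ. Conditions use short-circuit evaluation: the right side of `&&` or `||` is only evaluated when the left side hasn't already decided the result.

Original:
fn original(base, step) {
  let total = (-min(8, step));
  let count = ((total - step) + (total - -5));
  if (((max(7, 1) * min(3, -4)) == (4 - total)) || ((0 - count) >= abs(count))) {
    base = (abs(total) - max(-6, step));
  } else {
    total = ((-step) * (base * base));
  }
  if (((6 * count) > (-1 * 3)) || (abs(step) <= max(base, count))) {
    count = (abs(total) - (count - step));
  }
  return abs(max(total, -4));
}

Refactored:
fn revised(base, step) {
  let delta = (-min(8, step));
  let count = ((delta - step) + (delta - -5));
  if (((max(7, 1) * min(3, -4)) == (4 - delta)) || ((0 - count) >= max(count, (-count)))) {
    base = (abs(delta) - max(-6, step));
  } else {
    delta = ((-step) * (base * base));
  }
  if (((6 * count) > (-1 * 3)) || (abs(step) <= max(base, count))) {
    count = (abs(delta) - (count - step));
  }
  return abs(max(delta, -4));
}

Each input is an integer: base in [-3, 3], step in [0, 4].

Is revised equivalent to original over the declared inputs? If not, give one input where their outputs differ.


The two are interchangeable: local variable names differ; also min/max/abs usage differs, and every declared input agrees.
Tracing base=-2, step=2: original: total = -2; count = -1; (((max(7, 1) * min(3, -4)) == (4 - total)) || ((0 - count) >= abs(count))) -> true; base = 0; (((6 * count) > (-1 * 3)) || (abs(step) <= max(base, count))) -> false; return 2 | revised: delta = -2; count = -1; (((max(7, 1) * min(3, -4)) == (4 - delta)) || ((0 - count) >= max(count, (-count)))) -> true; base = 0; (((6 * count) > (-1 * 3)) || (abs(step) <= max(base, count))) -> false; return 2 — matching result 2.
Checked all 35 inputs in the declared domain: the outputs agree on every one.
verdict: equivalent


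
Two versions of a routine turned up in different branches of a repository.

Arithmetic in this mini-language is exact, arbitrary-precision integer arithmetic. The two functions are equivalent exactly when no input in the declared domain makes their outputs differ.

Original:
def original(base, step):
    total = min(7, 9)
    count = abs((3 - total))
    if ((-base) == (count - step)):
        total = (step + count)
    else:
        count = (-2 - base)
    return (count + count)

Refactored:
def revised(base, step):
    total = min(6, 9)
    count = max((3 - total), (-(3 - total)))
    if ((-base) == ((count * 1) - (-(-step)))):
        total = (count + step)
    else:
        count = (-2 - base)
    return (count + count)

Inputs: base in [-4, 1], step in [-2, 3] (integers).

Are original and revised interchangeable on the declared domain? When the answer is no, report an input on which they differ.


On input base=-4, step=-1, original returns 4 while revised returns 6.
verdict: not equivalent; witness: base=-4, step=-1


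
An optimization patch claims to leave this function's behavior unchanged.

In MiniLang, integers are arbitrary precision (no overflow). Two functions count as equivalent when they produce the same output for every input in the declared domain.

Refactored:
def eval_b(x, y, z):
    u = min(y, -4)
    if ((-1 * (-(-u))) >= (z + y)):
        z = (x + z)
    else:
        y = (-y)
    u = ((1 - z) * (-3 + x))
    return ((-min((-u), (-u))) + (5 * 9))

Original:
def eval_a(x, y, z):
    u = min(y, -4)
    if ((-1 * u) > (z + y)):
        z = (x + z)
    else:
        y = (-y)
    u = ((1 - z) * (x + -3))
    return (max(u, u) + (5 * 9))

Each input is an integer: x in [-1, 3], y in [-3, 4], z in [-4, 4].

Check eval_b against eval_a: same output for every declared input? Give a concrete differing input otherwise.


Try x=-1, y=0, z=4.
eval_a: u=-4, then ((-1 * u) > (z + y)) is false, then y=0, then u=12, then returns 57
eval_b: u=-4, then ((-1 * (-(-u))) >= (z + y)) is true, then z=3, then u=8, then returns 53
57 and 53 differ, so these are not the same function on this domain.
verdict: not equivalent; witness: x=-1, y=0, z=4


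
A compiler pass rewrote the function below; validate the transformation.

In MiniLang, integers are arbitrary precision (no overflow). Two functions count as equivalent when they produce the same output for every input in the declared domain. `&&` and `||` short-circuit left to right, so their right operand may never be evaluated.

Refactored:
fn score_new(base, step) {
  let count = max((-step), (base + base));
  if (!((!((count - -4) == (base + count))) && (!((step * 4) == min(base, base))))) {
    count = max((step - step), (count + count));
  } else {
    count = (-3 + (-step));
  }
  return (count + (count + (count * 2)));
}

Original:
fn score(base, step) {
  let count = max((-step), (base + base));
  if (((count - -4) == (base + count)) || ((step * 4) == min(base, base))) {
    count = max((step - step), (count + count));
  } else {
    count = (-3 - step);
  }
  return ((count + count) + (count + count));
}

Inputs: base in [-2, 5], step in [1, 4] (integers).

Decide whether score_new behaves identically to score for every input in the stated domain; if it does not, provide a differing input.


Side by side, the visible changes include: boolean connective usage differs, and arithmetic usage differs, and constant usage differs.
Tracing base=1, step=4: score: count = 2; (((count - -4) == (base + count)) || ((step * 4) == min(base, base))) -> false; count = -7; return -28 | score_new: count = 2; (!((!((count - -4) == (base + count))) && (!((step * 4) == min(base, base))))) -> false; count = -7; return -28 — matching result -28.
Every one of the 32 inputs gives matching results.
verdict: equivalent


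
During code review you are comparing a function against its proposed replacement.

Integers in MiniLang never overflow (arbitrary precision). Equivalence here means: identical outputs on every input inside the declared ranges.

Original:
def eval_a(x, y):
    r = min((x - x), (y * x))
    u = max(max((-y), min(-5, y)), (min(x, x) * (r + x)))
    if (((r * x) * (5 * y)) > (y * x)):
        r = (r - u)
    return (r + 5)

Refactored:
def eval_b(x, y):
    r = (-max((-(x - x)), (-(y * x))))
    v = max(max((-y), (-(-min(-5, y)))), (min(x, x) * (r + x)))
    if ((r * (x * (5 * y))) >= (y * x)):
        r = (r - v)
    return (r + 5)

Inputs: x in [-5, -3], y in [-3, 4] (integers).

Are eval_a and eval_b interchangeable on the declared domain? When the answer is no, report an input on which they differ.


Not equivalent: x=-5, y=0 separates them (5 vs -20).
eval_a: r=0, then u=25, then (((r * x) * (5 * y)) > (y * x)) is false, then returns 5
eval_b: r=0, then v=25, then ((r * (x * (5 * y))) >= (y * x)) is true, then r=-25, then returns -20
verdict: not equivalent; witness: x=-5, y=0


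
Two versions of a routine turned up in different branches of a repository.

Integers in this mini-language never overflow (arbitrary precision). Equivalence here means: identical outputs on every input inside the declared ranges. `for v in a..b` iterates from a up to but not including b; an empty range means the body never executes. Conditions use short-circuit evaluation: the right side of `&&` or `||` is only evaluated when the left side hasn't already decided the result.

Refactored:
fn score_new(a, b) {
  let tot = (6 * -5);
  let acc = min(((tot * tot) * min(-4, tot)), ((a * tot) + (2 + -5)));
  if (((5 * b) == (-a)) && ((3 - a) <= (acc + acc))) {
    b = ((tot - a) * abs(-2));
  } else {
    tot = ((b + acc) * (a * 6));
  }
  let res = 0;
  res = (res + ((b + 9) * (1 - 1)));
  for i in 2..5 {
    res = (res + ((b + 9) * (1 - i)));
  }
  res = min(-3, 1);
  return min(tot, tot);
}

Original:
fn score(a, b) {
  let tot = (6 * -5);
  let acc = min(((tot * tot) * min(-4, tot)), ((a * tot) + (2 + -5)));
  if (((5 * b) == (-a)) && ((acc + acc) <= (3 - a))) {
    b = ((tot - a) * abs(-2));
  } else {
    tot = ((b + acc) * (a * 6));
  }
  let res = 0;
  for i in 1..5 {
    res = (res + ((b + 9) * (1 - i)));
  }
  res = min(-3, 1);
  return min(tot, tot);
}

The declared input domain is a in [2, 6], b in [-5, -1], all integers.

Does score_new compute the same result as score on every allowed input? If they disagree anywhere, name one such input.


Not equivalent: a=5, b=-1 separates them (-30 vs -810030).
score: tot=-30, then acc=-27000, then (((5 * b) == (-a)) && ((acc + acc) <= (3 - a))) is true, then b=-70, then res=0, then (i=1), then res=0, then (i=2), then res=61, then (i=3), then res=183, then (i=4), then res=366, then res=-3, then returns -30
score_new: tot=-30, then acc=-27000, then (((5 * b) == (-a)) && ((3 - a) <= (acc + acc))) is false, then tot=-810030, then res=0, then res=0, then (i=2), then res=-8, then (i=3), then res=-24, then (i=4), then res=-48, then res=-3, then returns -810030
verdict: not equivalent; witness: a=5, b=-1
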